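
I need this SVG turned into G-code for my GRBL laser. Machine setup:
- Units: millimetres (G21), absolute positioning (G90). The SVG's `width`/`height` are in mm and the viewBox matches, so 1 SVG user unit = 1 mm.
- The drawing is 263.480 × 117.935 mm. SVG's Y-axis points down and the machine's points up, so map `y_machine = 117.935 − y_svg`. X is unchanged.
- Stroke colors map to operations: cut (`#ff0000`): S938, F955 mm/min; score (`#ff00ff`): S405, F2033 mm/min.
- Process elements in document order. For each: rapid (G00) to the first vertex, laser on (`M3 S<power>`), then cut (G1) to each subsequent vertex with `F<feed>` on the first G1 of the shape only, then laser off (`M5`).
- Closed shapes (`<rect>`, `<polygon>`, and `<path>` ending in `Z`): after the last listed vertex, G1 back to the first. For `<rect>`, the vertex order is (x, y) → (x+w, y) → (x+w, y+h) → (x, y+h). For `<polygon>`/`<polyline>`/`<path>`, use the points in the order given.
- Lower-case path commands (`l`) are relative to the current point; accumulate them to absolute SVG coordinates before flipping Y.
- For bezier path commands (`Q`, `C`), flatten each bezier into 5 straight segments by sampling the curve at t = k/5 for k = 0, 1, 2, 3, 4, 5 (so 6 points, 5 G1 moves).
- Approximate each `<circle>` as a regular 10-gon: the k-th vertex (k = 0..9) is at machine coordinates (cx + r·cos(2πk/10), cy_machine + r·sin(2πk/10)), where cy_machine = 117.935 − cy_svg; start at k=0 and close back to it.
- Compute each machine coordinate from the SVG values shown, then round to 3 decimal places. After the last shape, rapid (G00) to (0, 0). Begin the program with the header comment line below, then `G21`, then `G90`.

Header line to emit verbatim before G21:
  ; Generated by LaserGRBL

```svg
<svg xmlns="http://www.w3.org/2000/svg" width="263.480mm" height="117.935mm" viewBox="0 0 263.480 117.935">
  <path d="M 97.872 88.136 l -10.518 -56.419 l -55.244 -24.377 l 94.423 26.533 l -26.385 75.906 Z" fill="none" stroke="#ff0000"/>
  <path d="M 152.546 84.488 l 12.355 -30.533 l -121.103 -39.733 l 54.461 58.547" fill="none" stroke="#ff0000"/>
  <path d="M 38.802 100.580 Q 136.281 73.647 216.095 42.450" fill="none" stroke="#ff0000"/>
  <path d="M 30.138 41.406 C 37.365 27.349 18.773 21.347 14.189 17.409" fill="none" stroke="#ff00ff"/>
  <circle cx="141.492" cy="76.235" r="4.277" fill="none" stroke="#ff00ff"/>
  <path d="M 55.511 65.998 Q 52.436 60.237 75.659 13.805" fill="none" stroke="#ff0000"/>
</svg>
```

Since the viewBox matches the mm dimensions, user units are millimetres directly. The only transform is the Y-flip y_m = 117.935 − y_svg.

Shape 1 is a closed polygon drawn with `<path>`. Its stroke #ff0000 means cut at S938, F955. After flipping Y the toolpath is (97.872,29.799) → (87.354,86.218) → (32.110,110.595) → (126.533,84.062) → (100.148,8.156) → (97.872,29.799), returning to the start.

Shape 2 is a open polyline drawn with `<path>`. Its stroke #ff0000 means cut at S938, F955. After flipping Y the toolpath is (152.546,33.447) → (164.901,63.980) → (43.798,103.713) → (98.259,45.166).

Shape 3 is a quadratic bezier drawn with `<path>`. Its stroke #ff0000 means cut at S938, F955. After flipping Y the toolpath is (38.802,17.355) → (77.087,28.299) → (113.959,39.584) → (149.417,51.210) → (183.463,63.177) → (216.095,75.485).

Shape 4 is a cubic bezier drawn with `<path>`. Its stroke #ff00ff means score at S405, F2033. After flipping Y the toolpath is (30.138,76.529) → (31.695,84.045) → (28.966,89.914) → (23.865,94.426) → (18.302,97.868) → (14.189,100.526).

Shape 5 is a circle drawn with `<circle>`. Its stroke #ff00ff means score at S405, F2033. After flipping Y the toolpath is (145.769,41.700) → (144.952,44.214) → (142.814,45.768) → (140.170,45.768) → (138.032,44.214) → (137.215,41.700) → (138.032,39.186) → (140.170,37.632) → (142.814,37.632) → (144.952,39.186) → (145.769,41.700), returning to the start.

Shape 6 is a quadratic bezier drawn with `<path>`. Its stroke #ff0000 means cut at S938, F955. After flipping Y the toolpath is (55.511,51.937) → (55.333,55.868) → (57.259,63.053) → (61.288,73.492) → (67.422,87.184) → (75.659,104.130).

; Generated by LaserGRBL
G21
G90
G00 X97.872 Y29.799
M3 S938
G1 X87.354 Y86.218 F955
G1 X32.110 Y110.595
G1 X126.533 Y84.062
G1 X100.148 Y8.156
G1 X97.872 Y29.799
M5
G00 X152.546 Y33.447
M3 S938
G1 X164.901 Y63.980 F955
G1 X43.798 Y103.713
G1 X98.259 Y45.166
M5
G00 X38.802 Y17.355
M3 S938
G1 X77.087 Y28.299 F955
G1 X113.959 Y39.584
G1 X149.417 Y51.210
G1 X183.463 Y63.177
G1 X216.095 Y75.485
M5
G00 X30.138 Y76.529
M3 S405
G1 X31.695 Y84.045 F2033
G1 X28.966 Y89.914
G1 X23.865 Y94.426
G1 X18.302 Y97.868
G1 X14.189 Y100.526
M5
G00 X145.769 Y41.700
M3 S405
G1 X144.952 Y44.214 F2033
G1 X142.814 Y45.768
G1 X140.170 Y45.768
G1 X138.032 Y44.214
G1 X137.215 Y41.700
G1 X138.032 Y39.186
G1 X140.170 Y37.632
G1 X142.814 Y37.632
G1 X144.952 Y39.186
G1 X145.769 Y41.700
M5
G00 X55.511 Y51.937
M3 S938
G1 X55.333 Y55.868 F955
G1 X57.259 Y63.053
G1 X61.288 Y73.492
G1 X67.422 Y87.184
G1 X75.659 Y104.130
M5
G00 X0.000 Y0.000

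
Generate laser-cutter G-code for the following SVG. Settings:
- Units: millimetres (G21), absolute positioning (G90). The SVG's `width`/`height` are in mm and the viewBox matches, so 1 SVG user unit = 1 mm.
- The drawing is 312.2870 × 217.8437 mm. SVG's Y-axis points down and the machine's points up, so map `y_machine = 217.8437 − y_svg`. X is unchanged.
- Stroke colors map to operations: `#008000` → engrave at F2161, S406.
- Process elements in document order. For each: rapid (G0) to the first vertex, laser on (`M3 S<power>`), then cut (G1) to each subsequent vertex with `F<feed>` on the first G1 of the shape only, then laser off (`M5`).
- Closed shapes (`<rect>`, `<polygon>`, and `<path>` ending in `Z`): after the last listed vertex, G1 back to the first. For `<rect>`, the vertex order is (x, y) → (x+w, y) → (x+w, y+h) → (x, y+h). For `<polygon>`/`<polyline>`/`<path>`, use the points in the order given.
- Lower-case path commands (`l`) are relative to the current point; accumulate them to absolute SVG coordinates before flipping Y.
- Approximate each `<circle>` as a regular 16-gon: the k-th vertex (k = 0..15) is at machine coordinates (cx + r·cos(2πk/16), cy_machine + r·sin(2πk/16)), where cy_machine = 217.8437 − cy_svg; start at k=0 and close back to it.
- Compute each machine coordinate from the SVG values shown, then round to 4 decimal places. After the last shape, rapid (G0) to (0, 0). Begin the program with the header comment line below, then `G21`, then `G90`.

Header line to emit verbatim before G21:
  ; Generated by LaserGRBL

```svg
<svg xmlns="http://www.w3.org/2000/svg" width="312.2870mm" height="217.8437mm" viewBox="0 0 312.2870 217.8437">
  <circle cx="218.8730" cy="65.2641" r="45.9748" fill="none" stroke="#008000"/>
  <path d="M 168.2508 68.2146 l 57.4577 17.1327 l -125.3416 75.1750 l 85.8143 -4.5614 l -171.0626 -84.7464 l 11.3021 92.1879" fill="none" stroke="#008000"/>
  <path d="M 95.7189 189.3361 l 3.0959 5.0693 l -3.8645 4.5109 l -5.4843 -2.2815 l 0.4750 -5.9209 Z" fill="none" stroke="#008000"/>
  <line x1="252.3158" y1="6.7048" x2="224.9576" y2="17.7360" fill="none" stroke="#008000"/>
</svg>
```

; Generated by LaserGRBL
G21
G90
G0 X264.8478 Y152.5796
M3 S406
G1 X261.3482 Y170.1734 F2161
G1 X251.3821 Y185.0887
G1 X236.4668 Y195.0548
G1 X218.8730 Y198.5544
G1 X201.2792 Y195.0548
G1 X186.3639 Y185.0887
G1 X176.3978 Y170.1734
G1 X172.8982 Y152.5796
G1 X176.3978 Y134.9858
G1 X186.3639 Y120.0705
G1 X201.2792 Y110.1044
G1 X218.8730 Y106.6048
G1 X236.4668 Y110.1044
G1 X251.3821 Y120.0705
G1 X261.3482 Y134.9858
G1 X264.8478 Y152.5796
M5
G0 X168.2508 Y149.6291
M3 S406
G1 X225.7085 Y132.4964 F2161
G1 X100.3669 Y57.3214
G1 X186.1812 Y61.8828
G1 X15.1186 Y146.6292
G1 X26.4207 Y54.4413
M5
G0 X95.7189 Y28.5076
M3 S406
G1 X98.8148 Y23.4383 F2161
G1 X94.9503 Y18.9274
G1 X89.4660 Y21.2089
G1 X89.9410 Y27.1298
G1 X95.7189 Y28.5076
M5
G0 X252.3158 Y211.1389
M3 S406
G1 X224.9576 Y200.1077 F2161
M5
G0 X0.0000 Y0.0000

viewBox `0 0 312.2870 217.8437` with mm width/height → 1 unit = 1 mm. Flip: y_m = 217.8437 − y_svg.

**Shape 1** — `<circle>` circle, stroke `#008000` → engrave (S406, F2161). Machine vertices: (264.8478,152.5796) → (261.3482,170.1734) → (251.3821,185.0887) → (236.4668,195.0548) → (218.8730,198.5544) → (201.2792,195.0548) → (186.3639,185.0887) → (176.3978,170.1734) → (172.8982,152.5796) → (176.3978,134.9858) → (186.3639,120.0705) → (201.2792,110.1044) → (218.8730,106.6048) → (236.4668,110.1044) → (251.3821,120.0705) → (261.3482,134.9858) → (264.8478,152.5796). Closed: final G1 returns to the first vertex.

**Shape 2** — `<path>` open polyline, stroke `#008000` → engrave (S406, F2161). Machine vertices: (168.2508,149.6291) → (225.7085,132.4964) → (100.3669,57.3214) → (186.1812,61.8828) → (15.1186,146.6292) → (26.4207,54.4413). Open path.

**Shape 3** — `<path>` regular polygon, stroke `#008000` → engrave (S406, F2161). Machine vertices: (95.7189,28.5076) → (98.8148,23.4383) → (94.9503,18.9274) → (89.4660,21.2089) → (89.9410,27.1298) → (95.7189,28.5076). Closed: final G1 returns to the first vertex.

**Shape 4** — `<line>` line segment, stroke `#008000` → engrave (S406, F2161). Machine vertices: (252.3158,211.1389) → (224.9576,200.1077). Open path.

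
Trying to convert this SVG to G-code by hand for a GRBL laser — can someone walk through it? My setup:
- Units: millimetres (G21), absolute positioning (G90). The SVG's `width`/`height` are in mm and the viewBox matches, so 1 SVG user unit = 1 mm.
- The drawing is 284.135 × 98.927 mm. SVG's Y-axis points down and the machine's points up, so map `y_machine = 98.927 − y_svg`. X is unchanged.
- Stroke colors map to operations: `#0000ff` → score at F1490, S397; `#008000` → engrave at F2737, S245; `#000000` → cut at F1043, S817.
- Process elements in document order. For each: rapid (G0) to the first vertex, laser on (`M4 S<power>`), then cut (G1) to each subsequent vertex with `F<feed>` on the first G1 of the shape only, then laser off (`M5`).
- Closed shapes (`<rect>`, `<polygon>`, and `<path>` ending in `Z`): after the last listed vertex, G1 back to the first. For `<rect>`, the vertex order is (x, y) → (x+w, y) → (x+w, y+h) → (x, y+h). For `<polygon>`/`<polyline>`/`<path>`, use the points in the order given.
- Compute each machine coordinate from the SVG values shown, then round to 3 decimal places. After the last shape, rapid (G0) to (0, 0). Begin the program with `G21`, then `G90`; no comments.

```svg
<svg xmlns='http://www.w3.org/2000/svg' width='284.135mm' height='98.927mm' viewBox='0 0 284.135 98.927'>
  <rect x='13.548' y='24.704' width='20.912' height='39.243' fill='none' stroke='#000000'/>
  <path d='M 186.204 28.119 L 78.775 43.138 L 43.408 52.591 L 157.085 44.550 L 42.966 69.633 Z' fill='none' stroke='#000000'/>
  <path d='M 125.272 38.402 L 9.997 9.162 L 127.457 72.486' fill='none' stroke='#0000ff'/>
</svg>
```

G21
G90
G0 X13.548 Y74.223
M4 S817
G1 X34.460 Y74.223 F1043
G1 X34.460 Y34.980
G1 X13.548 Y34.980
G1 X13.548 Y74.223
M5
G0 X186.204 Y70.808
M4 S817
G1 X78.775 Y55.789 F1043
G1 X43.408 Y46.336
G1 X157.085 Y54.377
G1 X42.966 Y29.294
G1 X186.204 Y70.808
M5
G0 X125.272 Y60.525
M4 S397
G1 X9.997 Y89.765 F1490
G1 X127.457 Y26.441
M5
G0 X0.000 Y0.000

viewBox `0 0 284.135 98.927` with mm width/height → 1 unit = 1 mm. Flip: y_m = 98.927 − y_svg.

**Shape 1** — `<rect>` rectangle, stroke `#000000` → cut (S817, F1043). Machine vertices: (13.548,74.223) → (34.460,74.223) → (34.460,34.980) → (13.548,34.980) → (13.548,74.223). Closed: final G1 returns to the first vertex.

**Shape 2** — `<path>` closed polygon, stroke `#000000` → cut (S817, F1043). Machine vertices: (186.204,70.808) → (78.775,55.789) → (43.408,46.336) → (157.085,54.377) → (42.966,29.294) → (186.204,70.808). Closed: final G1 returns to the first vertex.

**Shape 3** — `<path>` open polyline, stroke `#0000ff` → score (S397, F1490). Machine vertices: (125.272,60.525) → (9.997,89.765) → (127.457,26.441). Open path.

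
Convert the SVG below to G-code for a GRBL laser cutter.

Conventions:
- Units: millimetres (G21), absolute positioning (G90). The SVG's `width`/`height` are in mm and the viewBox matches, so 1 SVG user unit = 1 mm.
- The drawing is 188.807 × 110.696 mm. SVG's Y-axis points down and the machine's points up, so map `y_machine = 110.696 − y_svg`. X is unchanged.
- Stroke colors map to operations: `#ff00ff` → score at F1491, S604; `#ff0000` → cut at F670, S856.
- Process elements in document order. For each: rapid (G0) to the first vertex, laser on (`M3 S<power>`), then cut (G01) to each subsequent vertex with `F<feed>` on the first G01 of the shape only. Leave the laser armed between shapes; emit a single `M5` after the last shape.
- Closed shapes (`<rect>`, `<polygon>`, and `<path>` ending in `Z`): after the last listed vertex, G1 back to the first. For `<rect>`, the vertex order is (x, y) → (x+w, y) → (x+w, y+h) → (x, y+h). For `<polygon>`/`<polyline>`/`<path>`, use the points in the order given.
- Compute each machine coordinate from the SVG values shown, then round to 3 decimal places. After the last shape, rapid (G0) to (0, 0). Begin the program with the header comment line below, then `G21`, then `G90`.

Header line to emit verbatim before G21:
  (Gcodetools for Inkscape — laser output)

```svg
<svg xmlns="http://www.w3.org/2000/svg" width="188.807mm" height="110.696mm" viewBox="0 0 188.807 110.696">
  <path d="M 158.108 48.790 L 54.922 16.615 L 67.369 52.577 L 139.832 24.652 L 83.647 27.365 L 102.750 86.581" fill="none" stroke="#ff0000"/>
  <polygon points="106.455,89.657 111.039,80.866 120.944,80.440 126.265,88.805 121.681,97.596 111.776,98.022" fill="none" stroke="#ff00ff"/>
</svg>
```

(Gcodetools for Inkscape — laser output)
G21
G90
G0 X158.108 Y61.906
M3 S856
G01 X54.922 Y94.081 F670
G01 X67.369 Y58.119
G01 X139.832 Y86.044
G01 X83.647 Y83.331
G01 X102.750 Y24.115
G0 X106.455 Y21.039
M3 S604
G01 X111.039 Y29.830 F1491
G01 X120.944 Y30.256
G01 X126.265 Y21.891
G01 X121.681 Y13.100
G01 X111.776 Y12.674
G01 X106.455 Y21.039
M5
G0 X0.000 Y0.000

1 u = 1 mm; y_m = 110.696 − y.

[1] `<path>` open polyline, #ff0000→cut S856 F670: (158.108,61.906) → (54.922,94.081) → (67.369,58.119) → (139.832,86.044) → (83.647,83.331) → (102.750,24.115)

[2] `<polygon>` regular polygon, #ff00ff→score S604 F1491: (106.455,21.039) → (111.039,29.830) → (120.944,30.256) → (126.265,21.891) → (121.681,13.100) → (111.776,12.674) → (106.455,21.039) (closed)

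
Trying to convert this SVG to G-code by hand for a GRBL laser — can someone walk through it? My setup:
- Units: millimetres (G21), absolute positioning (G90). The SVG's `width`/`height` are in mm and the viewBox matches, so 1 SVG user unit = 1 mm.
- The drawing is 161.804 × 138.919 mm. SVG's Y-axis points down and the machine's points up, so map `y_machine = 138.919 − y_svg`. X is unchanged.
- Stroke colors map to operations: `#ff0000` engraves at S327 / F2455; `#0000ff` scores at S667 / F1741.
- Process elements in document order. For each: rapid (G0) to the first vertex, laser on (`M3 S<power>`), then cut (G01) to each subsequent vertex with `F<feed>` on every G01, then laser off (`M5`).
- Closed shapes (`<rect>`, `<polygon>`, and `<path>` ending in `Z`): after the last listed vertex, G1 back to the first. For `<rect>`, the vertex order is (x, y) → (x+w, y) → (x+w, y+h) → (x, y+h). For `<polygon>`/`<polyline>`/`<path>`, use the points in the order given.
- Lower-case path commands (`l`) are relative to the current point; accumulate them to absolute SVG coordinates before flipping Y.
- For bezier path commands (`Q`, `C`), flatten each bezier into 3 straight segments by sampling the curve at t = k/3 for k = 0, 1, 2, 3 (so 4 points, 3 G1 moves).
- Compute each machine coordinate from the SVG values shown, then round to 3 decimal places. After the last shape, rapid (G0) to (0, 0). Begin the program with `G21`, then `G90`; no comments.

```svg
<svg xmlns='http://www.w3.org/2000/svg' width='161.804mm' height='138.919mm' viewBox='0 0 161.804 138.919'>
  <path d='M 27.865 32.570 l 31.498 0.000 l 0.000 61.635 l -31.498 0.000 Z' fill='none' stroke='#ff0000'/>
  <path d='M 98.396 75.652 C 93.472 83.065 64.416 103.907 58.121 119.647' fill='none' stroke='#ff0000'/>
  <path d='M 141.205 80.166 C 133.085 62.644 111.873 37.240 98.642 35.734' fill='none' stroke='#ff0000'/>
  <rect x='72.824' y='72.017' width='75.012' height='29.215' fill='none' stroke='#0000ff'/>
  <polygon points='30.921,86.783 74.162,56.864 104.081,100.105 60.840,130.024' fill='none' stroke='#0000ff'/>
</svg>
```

G21
G90
G0 X27.865 Y106.349
M3 S327
G01 X59.363 Y106.349 F2455
G01 X59.363 Y44.714 F2455
G01 X27.865 Y44.714 F2455
G01 X27.865 Y106.349 F2455
M5
G0 X98.396 Y63.267
M3 S327
G01 X87.165 Y52.064 F2455
G01 X70.266 Y36.026 F2455
G01 X58.121 Y19.272 F2455
M5
G0 X141.205 Y58.753
M3 S327
G01 X129.501 Y77.725 F2455
G01 X113.753 Y94.890 F2455
G01 X98.642 Y103.185 F2455
M5
G0 X72.824 Y66.902
M3 S667
G01 X147.836 Y66.902 F1741
G01 X147.836 Y37.687 F1741
G01 X72.824 Y37.687 F1741
G01 X72.824 Y66.902 F1741
M5
G0 X30.921 Y52.136
M3 S667
G01 X74.162 Y82.055 F1741
G01 X104.081 Y38.814 F1741
G01 X60.840 Y8.895 F1741
G01 X30.921 Y52.136 F1741
M5
G0 X0.000 Y0.000

Since the viewBox matches the mm dimensions, user units are millimetres directly. The only transform is the Y-flip y_m = 138.919 − y_svg.

Shape 1 is a rectangle drawn with `<path>`. Its stroke #ff0000 means engrave at S327, F2455. After flipping Y the toolpath is (27.865,106.349) → (59.363,106.349) → (59.363,44.714) → (27.865,44.714) → (27.865,106.349), returning to the start.

Shape 2 is a cubic bezier drawn with `<path>`. Its stroke #ff0000 means engrave at S327, F2455. After flipping Y the toolpath is (98.396,63.267) → (87.165,52.064) → (70.266,36.026) → (58.121,19.272).

Shape 3 is a cubic bezier drawn with `<path>`. Its stroke #ff0000 means engrave at S327, F2455. After flipping Y the toolpath is (141.205,58.753) → (129.501,77.725) → (113.753,94.890) → (98.642,103.185).

Shape 4 is a rectangle drawn with `<rect>`. Its stroke #0000ff means score at S667, F1741. After flipping Y the toolpath is (72.824,66.902) → (147.836,66.902) → (147.836,37.687) → (72.824,37.687) → (72.824,66.902), returning to the start.

Shape 5 is a regular polygon drawn with `<polygon>`. Its stroke #0000ff means score at S667, F1741. After flipping Y the toolpath is (30.921,52.136) → (74.162,82.055) → (104.081,38.814) → (60.840,8.895) → (30.921,52.136), returning to the start.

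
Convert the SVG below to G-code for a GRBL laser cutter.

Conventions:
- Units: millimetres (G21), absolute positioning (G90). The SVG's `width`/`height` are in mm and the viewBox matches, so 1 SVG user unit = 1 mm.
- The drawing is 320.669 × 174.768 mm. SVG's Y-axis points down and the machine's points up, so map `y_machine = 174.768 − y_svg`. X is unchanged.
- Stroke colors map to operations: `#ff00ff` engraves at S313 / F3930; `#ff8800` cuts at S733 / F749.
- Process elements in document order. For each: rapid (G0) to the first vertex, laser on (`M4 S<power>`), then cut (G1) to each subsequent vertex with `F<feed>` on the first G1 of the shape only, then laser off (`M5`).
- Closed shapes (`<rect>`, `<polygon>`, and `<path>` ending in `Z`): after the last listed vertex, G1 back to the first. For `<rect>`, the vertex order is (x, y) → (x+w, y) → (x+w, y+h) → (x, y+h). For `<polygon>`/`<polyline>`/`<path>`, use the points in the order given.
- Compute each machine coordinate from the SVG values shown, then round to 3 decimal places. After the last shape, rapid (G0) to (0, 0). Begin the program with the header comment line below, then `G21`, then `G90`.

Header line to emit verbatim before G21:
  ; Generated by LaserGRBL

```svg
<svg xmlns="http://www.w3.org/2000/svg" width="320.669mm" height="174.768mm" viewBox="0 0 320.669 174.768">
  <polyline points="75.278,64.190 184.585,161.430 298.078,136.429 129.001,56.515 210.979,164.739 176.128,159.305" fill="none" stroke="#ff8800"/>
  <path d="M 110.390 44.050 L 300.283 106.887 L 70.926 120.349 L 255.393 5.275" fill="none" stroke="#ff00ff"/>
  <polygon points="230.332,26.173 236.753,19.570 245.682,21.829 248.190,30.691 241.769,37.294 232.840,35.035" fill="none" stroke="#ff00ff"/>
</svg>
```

viewBox `0 0 320.669 174.768` with mm width/height → 1 unit = 1 mm. Flip: y_m = 174.768 − y_svg.

**Shape 1** — `<polyline>` open polyline, stroke `#ff8800` → cut (S733, F749). Machine vertices: (75.278,110.578) → (184.585,13.338) → (298.078,38.339) → (129.001,118.253) → (210.979,10.029) → (176.128,15.463). Open path.

**Shape 2** — `<path>` open polyline, stroke `#ff00ff` → engrave (S313, F3930). Machine vertices: (110.390,130.718) → (300.283,67.881) → (70.926,54.419) → (255.393,169.493). Open path.

**Shape 3** — `<polygon>` regular polygon, stroke `#ff00ff` → engrave (S313, F3930). Machine vertices: (230.332,148.595) → (236.753,155.198) → (245.682,152.939) → (248.190,144.077) → (241.769,137.474) → (232.840,139.733) → (230.332,148.595). Closed: final G1 returns to the first vertex.

; Generated by LaserGRBL
G21
G90
G0 X75.278 Y110.578
M4 S733
G1 X184.585 Y13.338 F749
G1 X298.078 Y38.339
G1 X129.001 Y118.253
G1 X210.979 Y10.029
G1 X176.128 Y15.463
M5
G0 X110.390 Y130.718
M4 S313
G1 X300.283 Y67.881 F3930
G1 X70.926 Y54.419
G1 X255.393 Y169.493
M5
G0 X230.332 Y148.595
M4 S313
G1 X236.753 Y155.198 F3930
G1 X245.682 Y152.939
G1 X248.190 Y144.077
G1 X241.769 Y137.474
G1 X232.840 Y139.733
G1 X230.332 Y148.595
M5
G0 X0.000 Y0.000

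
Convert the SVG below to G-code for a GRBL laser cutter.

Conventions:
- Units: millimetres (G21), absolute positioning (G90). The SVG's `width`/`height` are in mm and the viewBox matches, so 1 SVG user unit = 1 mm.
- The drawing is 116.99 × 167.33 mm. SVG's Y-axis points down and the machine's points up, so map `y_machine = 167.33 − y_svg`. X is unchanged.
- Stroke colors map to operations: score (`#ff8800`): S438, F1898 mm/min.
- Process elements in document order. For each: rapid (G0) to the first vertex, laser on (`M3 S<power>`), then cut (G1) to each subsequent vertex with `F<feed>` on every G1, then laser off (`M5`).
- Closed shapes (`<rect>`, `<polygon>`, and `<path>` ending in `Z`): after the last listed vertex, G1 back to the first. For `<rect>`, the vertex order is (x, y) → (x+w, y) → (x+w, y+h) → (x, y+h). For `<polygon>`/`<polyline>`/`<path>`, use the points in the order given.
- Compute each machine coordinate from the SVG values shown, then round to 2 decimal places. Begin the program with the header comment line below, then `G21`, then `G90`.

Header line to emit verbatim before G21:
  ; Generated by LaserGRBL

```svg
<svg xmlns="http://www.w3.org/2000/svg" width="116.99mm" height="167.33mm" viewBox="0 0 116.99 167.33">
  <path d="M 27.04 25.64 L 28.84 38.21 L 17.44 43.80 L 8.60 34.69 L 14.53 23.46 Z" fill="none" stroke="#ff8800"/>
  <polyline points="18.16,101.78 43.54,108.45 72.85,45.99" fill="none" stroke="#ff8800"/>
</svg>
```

1 u = 1 mm; y_m = 167.33 − y.

[1] `<path>` regular polygon, #ff8800→score S438 F1898: (27.04,141.69) → (28.84,129.12) → (17.44,123.53) → (8.60,132.64) → (14.53,143.87) → (27.04,141.69) (closed)

[2] `<polyline>` open polyline, #ff8800→score S438 F1898: (18.16,65.55) → (43.54,58.88) → (72.85,121.34)

; Generated by LaserGRBL
G21
G90
G0 X27.04 Y141.69
M3 S438
G1 X28.84 Y129.12 F1898
G1 X17.44 Y123.53 F1898
G1 X8.60 Y132.64 F1898
G1 X14.53 Y143.87 F1898
G1 X27.04 Y141.69 F1898
M5
G0 X18.16 Y65.55
M3 S438
G1 X43.54 Y58.88 F1898
G1 X72.85 Y121.34 F1898
M5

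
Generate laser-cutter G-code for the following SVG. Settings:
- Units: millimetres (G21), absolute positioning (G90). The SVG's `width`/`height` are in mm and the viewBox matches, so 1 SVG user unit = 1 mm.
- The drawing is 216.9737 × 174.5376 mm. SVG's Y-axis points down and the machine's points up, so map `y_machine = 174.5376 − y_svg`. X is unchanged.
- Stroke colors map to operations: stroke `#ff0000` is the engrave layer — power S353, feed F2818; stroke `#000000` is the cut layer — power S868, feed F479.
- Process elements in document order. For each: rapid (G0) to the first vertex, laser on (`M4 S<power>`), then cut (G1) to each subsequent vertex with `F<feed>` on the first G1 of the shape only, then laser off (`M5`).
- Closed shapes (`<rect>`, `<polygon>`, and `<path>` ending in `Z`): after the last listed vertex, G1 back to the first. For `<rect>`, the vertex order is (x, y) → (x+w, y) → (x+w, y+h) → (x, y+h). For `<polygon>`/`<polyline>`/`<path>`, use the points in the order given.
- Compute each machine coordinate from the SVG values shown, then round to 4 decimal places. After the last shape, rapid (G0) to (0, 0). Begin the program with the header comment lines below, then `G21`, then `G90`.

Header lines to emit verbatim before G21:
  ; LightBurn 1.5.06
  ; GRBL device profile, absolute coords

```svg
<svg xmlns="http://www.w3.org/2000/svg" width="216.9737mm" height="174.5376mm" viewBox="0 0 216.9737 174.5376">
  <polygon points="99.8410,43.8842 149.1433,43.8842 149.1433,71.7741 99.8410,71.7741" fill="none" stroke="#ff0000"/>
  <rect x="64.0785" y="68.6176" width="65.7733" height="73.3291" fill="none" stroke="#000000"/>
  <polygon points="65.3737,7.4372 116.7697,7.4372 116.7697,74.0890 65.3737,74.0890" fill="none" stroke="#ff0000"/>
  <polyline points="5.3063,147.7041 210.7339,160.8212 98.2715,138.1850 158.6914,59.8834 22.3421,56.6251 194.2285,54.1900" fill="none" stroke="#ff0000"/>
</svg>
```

1 u = 1 mm; y_m = 174.5376 − y.

[1] `<polygon>` rectangle, #ff0000→engrave S353 F2818: (99.8410,130.6534) → (149.1433,130.6534) → (149.1433,102.7635) → (99.8410,102.7635) → (99.8410,130.6534) (closed)

[2] `<rect>` rectangle, #000000→cut S868 F479: (64.0785,105.9200) → (129.8518,105.9200) → (129.8518,32.5909) → (64.0785,32.5909) → (64.0785,105.9200) (closed)

[3] `<polygon>` rectangle, #ff0000→engrave S353 F2818: (65.3737,167.1004) → (116.7697,167.1004) → (116.7697,100.4486) → (65.3737,100.4486) → (65.3737,167.1004) (closed)

[4] `<polyline>` open polyline, #ff0000→engrave S353 F2818: (5.3063,26.8335) → (210.7339,13.7164) → (98.2715,36.3526) → (158.6914,114.6542) → (22.3421,117.9125) → (194.2285,120.3476)

; LightBurn 1.5.06
; GRBL device profile, absolute coords
G21
G90
G0 X99.8410 Y130.6534
M4 S353
G1 X149.1433 Y130.6534 F2818
G1 X149.1433 Y102.7635
G1 X99.8410 Y102.7635
G1 X99.8410 Y130.6534
M5
G0 X64.0785 Y105.9200
M4 S868
G1 X129.8518 Y105.9200 F479
G1 X129.8518 Y32.5909
G1 X64.0785 Y32.5909
G1 X64.0785 Y105.9200
M5
G0 X65.3737 Y167.1004
M4 S353
G1 X116.7697 Y167.1004 F2818
G1 X116.7697 Y100.4486
G1 X65.3737 Y100.4486
G1 X65.3737 Y167.1004
M5
G0 X5.3063 Y26.8335
M4 S353
G1 X210.7339 Y13.7164 F2818
G1 X98.2715 Y36.3526
G1 X158.6914 Y114.6542
G1 X22.3421 Y117.9125
G1 X194.2285 Y120.3476
M5
G0 X0.0000 Y0.0000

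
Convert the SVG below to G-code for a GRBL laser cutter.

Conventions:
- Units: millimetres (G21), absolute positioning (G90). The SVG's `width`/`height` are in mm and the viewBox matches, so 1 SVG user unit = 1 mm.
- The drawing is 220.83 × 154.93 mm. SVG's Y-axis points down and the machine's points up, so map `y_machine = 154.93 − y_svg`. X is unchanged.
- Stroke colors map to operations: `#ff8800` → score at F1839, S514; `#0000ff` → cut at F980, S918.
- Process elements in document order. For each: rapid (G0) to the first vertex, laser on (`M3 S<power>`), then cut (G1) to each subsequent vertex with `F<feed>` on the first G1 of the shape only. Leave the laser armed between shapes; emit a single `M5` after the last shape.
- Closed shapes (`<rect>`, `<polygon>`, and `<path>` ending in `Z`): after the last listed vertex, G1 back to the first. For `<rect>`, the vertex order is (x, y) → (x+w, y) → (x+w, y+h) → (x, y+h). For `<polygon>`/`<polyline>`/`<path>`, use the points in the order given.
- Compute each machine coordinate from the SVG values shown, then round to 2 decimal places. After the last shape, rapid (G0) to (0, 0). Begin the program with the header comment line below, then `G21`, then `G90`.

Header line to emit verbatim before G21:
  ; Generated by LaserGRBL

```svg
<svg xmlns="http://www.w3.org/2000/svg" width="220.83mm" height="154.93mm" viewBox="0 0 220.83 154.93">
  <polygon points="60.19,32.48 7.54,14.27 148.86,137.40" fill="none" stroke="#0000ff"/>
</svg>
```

; Generated by LaserGRBL
G21
G90
G0 X60.19 Y122.45
M3 S918
G1 X7.54 Y140.66 F980
G1 X148.86 Y17.53
G1 X60.19 Y122.45
M5
G0 X0.00 Y0.00

1 u = 1 mm; y_m = 154.93 − y.

[1] `<polygon>` closed polygon, #0000ff→cut S918 F980: (60.19,122.45) → (7.54,140.66) → (148.86,17.53) → (60.19,122.45) (closed)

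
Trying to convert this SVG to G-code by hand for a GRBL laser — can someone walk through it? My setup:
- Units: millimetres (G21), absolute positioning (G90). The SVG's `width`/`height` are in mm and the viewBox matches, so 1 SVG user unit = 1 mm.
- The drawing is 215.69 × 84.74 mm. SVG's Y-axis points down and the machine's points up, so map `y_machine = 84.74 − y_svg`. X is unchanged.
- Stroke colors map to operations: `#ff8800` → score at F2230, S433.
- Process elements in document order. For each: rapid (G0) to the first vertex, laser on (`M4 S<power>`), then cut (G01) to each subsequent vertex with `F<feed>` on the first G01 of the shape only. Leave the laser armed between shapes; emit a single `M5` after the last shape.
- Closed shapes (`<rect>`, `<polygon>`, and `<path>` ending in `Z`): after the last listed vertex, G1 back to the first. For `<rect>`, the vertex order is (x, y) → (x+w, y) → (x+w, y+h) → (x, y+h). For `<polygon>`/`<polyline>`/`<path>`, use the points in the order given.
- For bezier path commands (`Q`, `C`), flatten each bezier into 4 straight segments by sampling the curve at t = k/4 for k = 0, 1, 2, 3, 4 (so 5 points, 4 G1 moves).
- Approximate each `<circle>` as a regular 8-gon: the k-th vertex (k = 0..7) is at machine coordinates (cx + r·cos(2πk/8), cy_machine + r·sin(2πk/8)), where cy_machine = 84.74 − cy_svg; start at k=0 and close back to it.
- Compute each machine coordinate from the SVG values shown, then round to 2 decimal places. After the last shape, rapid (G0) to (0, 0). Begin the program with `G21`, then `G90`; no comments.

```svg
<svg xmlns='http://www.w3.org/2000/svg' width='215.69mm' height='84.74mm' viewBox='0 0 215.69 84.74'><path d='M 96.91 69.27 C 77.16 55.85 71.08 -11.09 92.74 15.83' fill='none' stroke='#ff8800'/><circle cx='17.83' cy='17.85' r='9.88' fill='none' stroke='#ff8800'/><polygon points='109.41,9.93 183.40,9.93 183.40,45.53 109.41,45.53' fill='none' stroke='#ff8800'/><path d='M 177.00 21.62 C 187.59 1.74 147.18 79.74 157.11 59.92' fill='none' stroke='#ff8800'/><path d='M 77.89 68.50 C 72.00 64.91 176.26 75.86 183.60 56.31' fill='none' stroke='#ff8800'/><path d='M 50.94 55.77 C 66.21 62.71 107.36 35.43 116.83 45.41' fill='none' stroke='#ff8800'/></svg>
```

G21
G90
G0 X96.91 Y15.47
M4 S433
G01 X84.88 Y33.27 F2230
G01 X79.30 Y57.32
G01 X81.48 Y73.80
G01 X92.74 Y68.91
G0 X27.71 Y66.89
M4 S433
G01 X24.82 Y73.88 F2230
G01 X17.83 Y76.77
G01 X10.84 Y73.88
G01 X7.95 Y66.89
G01 X10.84 Y59.90
G01 X17.83 Y57.01
G01 X24.82 Y59.90
G01 X27.71 Y66.89
G0 X109.41 Y74.81
M4 S433
G01 X183.40 Y74.81 F2230
G01 X183.40 Y39.21
G01 X109.41 Y39.21
G01 X109.41 Y74.81
G0 X177.00 Y63.12
M4 S433
G01 X176.96 Y62.74 F2230
G01 X167.30 Y43.99
G01 X157.52 Y25.24
G01 X157.11 Y24.82
G0 X77.89 Y16.24
M4 S433
G01 X90.89 Y16.91 F2230
G01 X125.78 Y16.35
G01 X163.16 Y18.78
G01 X183.60 Y28.43
G0 X50.94 Y28.97
M4 S433
G01 X66.35 Y29.06 F2230
G01 X86.06 Y35.29
G01 X104.69 Y40.95
G01 X116.83 Y39.33
M5
G0 X0.00 Y0.00

1 u = 1 mm; y_m = 84.74 − y.

[1] `<path>` cubic bezier, #ff8800→score S433 F2230: (96.91,15.47) → (84.88,33.27) → (79.30,57.32) → (81.48,73.80) → (92.74,68.91)

[2] `<circle>` circle, #ff8800→score S433 F2230: (27.71,66.89) → (24.82,73.88) → (17.83,76.77) → (10.84,73.88) → (7.95,66.89) → (10.84,59.90) → (17.83,57.01) → (24.82,59.90) → (27.71,66.89) (closed)

[3] `<polygon>` rectangle, #ff8800→score S433 F2230: (109.41,74.81) → (183.40,74.81) → (183.40,39.21) → (109.41,39.21) → (109.41,74.81) (closed)

[4] `<path>` cubic bezier, #ff8800→score S433 F2230: (177.00,63.12) → (176.96,62.74) → (167.30,43.99) → (157.52,25.24) → (157.11,24.82)

[5] `<path>` cubic bezier, #ff8800→score S433 F2230: (77.89,16.24) → (90.89,16.91) → (125.78,16.35) → (163.16,18.78) → (183.60,28.43)

[6] `<path>` cubic bezier, #ff8800→score S433 F2230: (50.94,28.97) → (66.35,29.06) → (86.06,35.29) → (104.69,40.95) → (116.83,39.33)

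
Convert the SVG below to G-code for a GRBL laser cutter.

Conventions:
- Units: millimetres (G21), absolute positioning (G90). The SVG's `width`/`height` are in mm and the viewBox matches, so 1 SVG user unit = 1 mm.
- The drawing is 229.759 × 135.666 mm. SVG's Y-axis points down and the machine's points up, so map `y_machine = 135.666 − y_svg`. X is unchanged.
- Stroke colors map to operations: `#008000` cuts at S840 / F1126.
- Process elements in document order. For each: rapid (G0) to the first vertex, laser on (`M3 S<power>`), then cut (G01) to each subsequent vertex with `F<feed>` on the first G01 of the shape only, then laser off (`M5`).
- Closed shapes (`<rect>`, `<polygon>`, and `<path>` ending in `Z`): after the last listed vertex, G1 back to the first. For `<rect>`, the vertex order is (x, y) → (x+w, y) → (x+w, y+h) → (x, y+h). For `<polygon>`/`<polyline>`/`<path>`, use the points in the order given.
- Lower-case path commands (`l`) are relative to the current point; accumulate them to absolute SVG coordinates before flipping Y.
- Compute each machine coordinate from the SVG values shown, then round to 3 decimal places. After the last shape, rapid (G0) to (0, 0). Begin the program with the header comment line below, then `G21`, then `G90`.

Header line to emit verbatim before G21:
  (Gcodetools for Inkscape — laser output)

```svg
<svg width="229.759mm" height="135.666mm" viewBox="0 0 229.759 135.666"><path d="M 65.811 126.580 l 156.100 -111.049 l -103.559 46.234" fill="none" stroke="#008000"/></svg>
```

viewBox `0 0 229.759 135.666` with mm width/height → 1 unit = 1 mm. Flip: y_m = 135.666 − y_svg.

**Shape 1** — `<path>` open polyline, stroke `#008000` → cut (S840, F1126). Machine vertices: (65.811,9.086) → (221.911,120.135) → (118.352,73.901). Open path.

(Gcodetools for Inkscape — laser output)
G21
G90
G0 X65.811 Y9.086
M3 S840
G01 X221.911 Y120.135 F1126
G01 X118.352 Y73.901
M5
G0 X0.000 Y0.000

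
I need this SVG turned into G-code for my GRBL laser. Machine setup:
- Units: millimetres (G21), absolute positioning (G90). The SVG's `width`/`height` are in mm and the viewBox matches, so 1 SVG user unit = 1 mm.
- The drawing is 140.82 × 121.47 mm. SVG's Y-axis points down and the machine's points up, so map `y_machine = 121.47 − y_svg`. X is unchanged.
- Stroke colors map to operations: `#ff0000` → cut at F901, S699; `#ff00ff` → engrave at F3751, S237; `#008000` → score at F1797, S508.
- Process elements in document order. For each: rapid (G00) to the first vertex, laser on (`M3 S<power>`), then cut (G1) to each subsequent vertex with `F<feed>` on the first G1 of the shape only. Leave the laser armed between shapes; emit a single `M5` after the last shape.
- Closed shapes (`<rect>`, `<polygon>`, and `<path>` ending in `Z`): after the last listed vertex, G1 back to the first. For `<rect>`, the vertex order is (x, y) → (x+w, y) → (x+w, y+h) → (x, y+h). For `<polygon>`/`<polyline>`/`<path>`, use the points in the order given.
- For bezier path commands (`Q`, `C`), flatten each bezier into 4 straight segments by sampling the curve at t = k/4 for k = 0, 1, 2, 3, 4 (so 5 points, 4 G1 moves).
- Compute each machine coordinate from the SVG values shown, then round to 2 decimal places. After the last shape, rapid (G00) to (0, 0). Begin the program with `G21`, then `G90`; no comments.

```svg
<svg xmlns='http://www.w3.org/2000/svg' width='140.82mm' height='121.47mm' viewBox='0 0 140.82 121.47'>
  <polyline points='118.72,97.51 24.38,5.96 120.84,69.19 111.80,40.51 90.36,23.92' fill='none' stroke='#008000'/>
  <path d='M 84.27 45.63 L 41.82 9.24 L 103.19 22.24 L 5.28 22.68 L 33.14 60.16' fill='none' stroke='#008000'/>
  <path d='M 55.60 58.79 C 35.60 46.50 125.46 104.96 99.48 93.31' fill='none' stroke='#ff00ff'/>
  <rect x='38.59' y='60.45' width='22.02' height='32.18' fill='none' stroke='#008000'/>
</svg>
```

G21
G90
G00 X118.72 Y23.96
M3 S508
G1 X24.38 Y115.51 F1797
G1 X120.84 Y52.28
G1 X111.80 Y80.96
G1 X90.36 Y97.55
G00 X84.27 Y75.84
M3 S508
G1 X41.82 Y112.23 F1797
G1 X103.19 Y99.23
G1 X5.28 Y98.79
G1 X33.14 Y61.31
G00 X55.60 Y62.68
M3 S237
G1 X57.67 Y60.83 F3751
G1 X79.78 Y45.66
G1 X100.77 Y30.37
G1 X99.48 Y28.16
G00 X38.59 Y61.02
M3 S508
G1 X60.61 Y61.02 F1797
G1 X60.61 Y28.84
G1 X38.59 Y28.84
G1 X38.59 Y61.02
M5
G00 X0.00 Y0.00

viewBox `0 0 140.82 121.47` with mm width/height → 1 unit = 1 mm. Flip: y_m = 121.47 − y_svg.

**Shape 1** — `<polyline>` open polyline, stroke `#008000` → score (S508, F1797). Machine vertices: (118.72,23.96) → (24.38,115.51) → (120.84,52.28) → (111.80,80.96) → (90.36,97.55). Open path.

**Shape 2** — `<path>` open polyline, stroke `#008000` → score (S508, F1797). Machine vertices: (84.27,75.84) → (41.82,112.23) → (103.19,99.23) → (5.28,98.79) → (33.14,61.31). Open path.

**Shape 3** — `<path>` cubic bezier, stroke `#ff00ff` → engrave (S237, F3751). Control points (SVG): P0=(55.60,58.79), P1=(35.60,46.50), P2=(125.46,104.96), P3=(99.48,93.31); sampled at t=k/4. Machine vertices: (55.60,62.68) → (57.67,60.83) → (79.78,45.66) → (100.77,30.37) → (99.48,28.16). Open path.

**Shape 4** — `<rect>` rectangle, stroke `#008000` → score (S508, F1797). Machine vertices: (38.59,61.02) → (60.61,61.02) → (60.61,28.84) → (38.59,28.84) → (38.59,61.02). Closed: final G1 returns to the first vertex.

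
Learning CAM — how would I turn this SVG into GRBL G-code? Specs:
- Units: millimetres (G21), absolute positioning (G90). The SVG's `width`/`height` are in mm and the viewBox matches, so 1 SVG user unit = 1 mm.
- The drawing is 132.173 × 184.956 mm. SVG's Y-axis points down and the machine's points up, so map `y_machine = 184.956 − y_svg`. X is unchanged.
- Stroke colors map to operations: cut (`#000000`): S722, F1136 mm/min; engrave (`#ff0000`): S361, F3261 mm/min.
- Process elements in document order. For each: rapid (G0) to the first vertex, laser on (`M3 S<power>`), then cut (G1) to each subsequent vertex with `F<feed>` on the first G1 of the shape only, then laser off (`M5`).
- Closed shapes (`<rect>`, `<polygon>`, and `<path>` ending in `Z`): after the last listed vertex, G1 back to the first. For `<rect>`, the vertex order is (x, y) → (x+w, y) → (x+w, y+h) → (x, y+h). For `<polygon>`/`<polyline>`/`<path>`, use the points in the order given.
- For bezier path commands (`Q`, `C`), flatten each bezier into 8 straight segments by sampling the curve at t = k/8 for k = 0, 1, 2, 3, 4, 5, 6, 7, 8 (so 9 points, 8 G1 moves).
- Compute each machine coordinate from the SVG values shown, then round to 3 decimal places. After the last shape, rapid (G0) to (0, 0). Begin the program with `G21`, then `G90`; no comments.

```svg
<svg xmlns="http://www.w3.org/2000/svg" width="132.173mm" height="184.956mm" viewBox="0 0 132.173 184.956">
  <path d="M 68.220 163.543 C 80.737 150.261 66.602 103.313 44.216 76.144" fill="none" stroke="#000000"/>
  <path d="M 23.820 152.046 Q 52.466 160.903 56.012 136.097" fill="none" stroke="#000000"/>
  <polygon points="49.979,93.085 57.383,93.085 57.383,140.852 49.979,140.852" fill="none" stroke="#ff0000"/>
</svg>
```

G21
G90
G0 X68.220 Y21.413
M3 S722
G1 X71.701 Y27.867 F1136
G1 X72.898 Y36.852
G1 X72.028 Y47.740
G1 X69.307 Y59.905
G1 X64.949 Y72.721
G1 X59.171 Y85.562
G1 X52.188 Y97.801
G1 X44.216 Y108.812
M5
G0 X23.820 Y32.910
M3 S722
G1 X30.589 Y31.222 F1136
G1 X36.574 Y30.585
G1 X41.775 Y31.001
G1 X46.191 Y32.469
G1 X49.823 Y34.988
G1 X52.670 Y38.560
G1 X54.733 Y43.183
G1 X56.012 Y48.859
M5
G0 X49.979 Y91.871
M3 S361
G1 X57.383 Y91.871 F3261
G1 X57.383 Y44.104
G1 X49.979 Y44.104
G1 X49.979 Y91.871
M5
G0 X0.000 Y0.000

1 u = 1 mm; y_m = 184.956 − y.

[1] `<path>` cubic bezier, #000000→cut S722 F1136: (68.220,21.413) → (71.701,27.867) → (72.898,36.852) → (72.028,47.740) → (69.307,59.905) → (64.949,72.721) → (59.171,85.562) → (52.188,97.801) → (44.216,108.812)

[2] `<path>` quadratic bezier, #000000→cut S722 F1136: (23.820,32.910) → (30.589,31.222) → (36.574,30.585) → (41.775,31.001) → (46.191,32.469) → (49.823,34.988) → (52.670,38.560) → (54.733,43.183) → (56.012,48.859)

[3] `<polygon>` rectangle, #ff0000→engrave S361 F3261: (49.979,91.871) → (57.383,91.871) → (57.383,44.104) → (49.979,44.104) → (49.979,91.871) (closed)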